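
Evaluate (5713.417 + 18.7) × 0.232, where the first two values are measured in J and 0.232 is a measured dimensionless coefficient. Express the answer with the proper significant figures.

1.33 × 10^3 J

5713.417 J + 18.7 J = 5732.117 J; the sum is limited to 1 decimal place (5 s.f.).
Carrying full precision, 5732.117 × 0.232 = 1329.851144 J; 0.232 has 3 s.f., so the result keeps min(5, 3) = 3 s.f.
Rounded to 3 significant figures: 1.33 × 10^3 J.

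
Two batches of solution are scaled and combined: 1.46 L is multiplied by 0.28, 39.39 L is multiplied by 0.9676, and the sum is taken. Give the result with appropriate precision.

1.46 × 0.28 = 0.4088 → 0.41 L (2 s.f., last digit at the 10^-2 place).
39.39 × 0.9676 = 38.113764 → 38.11 L (4 s.f., last digit at the 10^-2 place).
Sum: 38.522564 L; keep the coarser place, 10^-2.
Result: 38.52 L.

38.52 L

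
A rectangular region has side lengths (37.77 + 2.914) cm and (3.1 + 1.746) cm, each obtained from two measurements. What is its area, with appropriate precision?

2.0 × 10^2 cm²

37.77 + 2.914 = 40.684, limited to 2 d.p. → 4 s.f.; 3.1 + 1.746 = 4.846, limited to 1 d.p. → 2 s.f.
Carrying full precision, 40.684 × 4.846 = 197.154664; keep min(4, 2) = 2 s.f.
Rounded to 2 significant figures: 2.0 × 10^2 cm².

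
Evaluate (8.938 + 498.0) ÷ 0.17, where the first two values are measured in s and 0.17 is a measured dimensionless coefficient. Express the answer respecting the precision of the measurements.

3.0 × 10^3 s

8.938 s + 498.0 s = 506.938 s; the sum is limited to 1 decimal place (4 s.f.).
Carrying full precision, 506.938 ÷ 0.17 = 2981.98823529… s; 0.17 has 2 s.f., so the result keeps min(4, 2) = 2 s.f.
Rounded to 2 significant figures: 3.0 × 10^3 s.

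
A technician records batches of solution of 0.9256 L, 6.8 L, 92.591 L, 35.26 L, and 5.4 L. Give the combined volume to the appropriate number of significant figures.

0.9256 L + 6.8 L + 92.591 L + 35.26 L + 5.4 L = 140.9766 L.
Addition/subtraction keeps the fewest decimal places: 0.9256 → 4 decimal places, 6.8 → 1 decimal place, 92.591 → 3 decimal places, 35.26 → 2 decimal places, 5.4 → 1 decimal place; limit is 1.
Rounded to 1 decimal place: 141.0 L.

141.0 L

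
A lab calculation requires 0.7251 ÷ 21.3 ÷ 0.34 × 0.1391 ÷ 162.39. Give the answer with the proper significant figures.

8.6 × 10⁻⁵

0.7251 ÷ 21.3 ÷ 0.34 × 0.1391 ÷ 162.39 = 0.0000857644353787…
Multiplication/division keeps the fewest significant figures: 0.7251 → 4 s.f., 21.3 → 3 s.f., 0.34 → 2 s.f., 0.1391 → 4 s.f., 162.39 → 5 s.f.; limit is 2.
Rounded to 2 significant figures: 8.6 × 10⁻⁵.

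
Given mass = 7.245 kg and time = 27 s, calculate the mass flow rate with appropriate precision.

0.27 kg/s

mass flow rate = 7.245 kg ÷ 27 s = 0.268333333333… kg/s.
7.245 has 4 significant figures; 27 has 2.
Division/multiplication keeps the fewest: 2 significant figures.
Rounded: 0.27 kg/s.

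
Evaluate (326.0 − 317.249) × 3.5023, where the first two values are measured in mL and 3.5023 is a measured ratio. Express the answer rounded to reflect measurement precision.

326.0 mL − 317.249 mL = 8.751 mL; the difference is limited to 1 decimal place (2 s.f.).
Carrying full precision, 8.751 × 3.5023 = 30.6486273 mL; 3.5023 has 5 s.f., so the result keeps min(2, 5) = 2 s.f.
Rounded to 2 significant figures: 31 mL.

31 mL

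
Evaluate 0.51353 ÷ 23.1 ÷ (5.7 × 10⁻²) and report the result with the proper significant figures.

0.51353 ÷ 23.1 ÷ (5.7 × 10⁻²) = 0.390012911066…
Multiplication/division keeps the fewest significant figures: 0.51353 → 5 s.f., 23.1 → 3 s.f., 5.7 × 10⁻² → 2 s.f.; limit is 2.
Rounded to 2 significant figures: 0.39.

0.39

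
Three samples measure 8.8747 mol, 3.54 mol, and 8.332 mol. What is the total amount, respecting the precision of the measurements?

8.8747 mol + 3.54 mol + 8.332 mol = 20.7467 mol.
Addition/subtraction keeps the fewest decimal places: 8.8747 → 4 decimal places, 3.54 → 2 decimal places, 8.332 → 3 decimal places; limit is 2.
Rounded to 2 decimal places: 20.75 mol.

20.75 mol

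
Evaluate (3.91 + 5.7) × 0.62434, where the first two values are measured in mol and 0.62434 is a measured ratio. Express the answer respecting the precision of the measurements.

6.0 mol

3.91 mol + 5.7 mol = 9.61 mol; the sum is limited to 1 decimal place (2 s.f.).
Carrying full precision, 9.61 × 0.62434 = 5.9999074 mol; 0.62434 has 5 s.f., so the result keeps min(2, 5) = 2 s.f.
Rounded to 2 significant figures: 6.0 mol.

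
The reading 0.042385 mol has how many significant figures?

5

0.042385: leading zeros are not significant.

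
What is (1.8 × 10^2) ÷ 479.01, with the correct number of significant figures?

0.38

(1.8 × 10^2) ÷ 479.01 = 0.375775036012…
Multiplication/division keeps the fewest significant figures: 1.8 × 10^2 → 2 s.f., 479.01 → 5 s.f.; limit is 2.
Rounded to 2 significant figures: 0.38.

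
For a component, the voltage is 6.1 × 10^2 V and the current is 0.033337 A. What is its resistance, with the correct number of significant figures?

1.8 × 10^4 Ω

resistance = 6.1 × 10^2 V ÷ 0.033337 A = 18297.9872214… Ω.
6.1 × 10^2 has 2 significant figures; 0.033337 has 5.
Division/multiplication keeps the fewest: 2 significant figures.
Rounded: 1.8 × 10^4 Ω.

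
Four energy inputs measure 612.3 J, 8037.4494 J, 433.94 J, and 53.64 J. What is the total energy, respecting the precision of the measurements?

9137.3 J

612.3 J + 8037.4494 J + 433.94 J + 53.64 J = 9137.3294 J.
Addition/subtraction keeps the fewest decimal places: 612.3 → 1 decimal place, 8037.4494 → 4 decimal places, 433.94 → 2 decimal places, 53.64 → 2 decimal places; limit is 1.
Rounded to 1 decimal place: 9137.3 J.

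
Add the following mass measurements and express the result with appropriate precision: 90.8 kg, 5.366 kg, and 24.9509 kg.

90.8 kg + 5.366 kg + 24.9509 kg = 121.1169 kg.
Addition/subtraction keeps the fewest decimal places: 90.8 → 1 decimal place, 5.366 → 3 decimal places, 24.9509 → 4 decimal places; limit is 1.
Rounded to 1 decimal place: 121.1 kg.

121.1 kg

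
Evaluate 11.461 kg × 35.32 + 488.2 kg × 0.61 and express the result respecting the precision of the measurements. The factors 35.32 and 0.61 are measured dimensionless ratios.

7.0 × 10² kg

11.461 × 35.32 = 404.80252 → 404.8 kg (4 s.f., last digit at the 10^-1 place).
488.2 × 0.61 = 297.802 → 3.0 × 10² kg (2 s.f., last digit at the 10^1 place).
Sum: 702.60452 kg; keep the coarser place, 10^1.
Result: 7.0 × 10² kg.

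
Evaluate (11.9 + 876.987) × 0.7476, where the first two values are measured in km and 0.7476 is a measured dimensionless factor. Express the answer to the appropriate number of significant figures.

11.9 km + 876.987 km = 888.887 km; the sum is limited to 1 decimal place (4 s.f.).
Carrying full precision, 888.887 × 0.7476 = 664.5319212 km; 0.7476 has 4 s.f., so the result keeps min(4, 4) = 4 s.f.
Rounded to 4 significant figures: 664.5 km.

664.5 km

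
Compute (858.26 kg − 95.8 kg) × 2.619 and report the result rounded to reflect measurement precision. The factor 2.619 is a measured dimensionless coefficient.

1997 kg

858.26 kg − 95.8 kg = 762.46 kg; the difference is limited to 1 decimal place (4 s.f.).
Carrying full precision, 762.46 × 2.619 = 1996.88274 kg; 2.619 has 4 s.f., so the result keeps min(4, 4) = 4 s.f.
Rounded to 4 significant figures: 1997 kg.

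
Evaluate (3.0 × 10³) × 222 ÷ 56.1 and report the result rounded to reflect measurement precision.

(3.0 × 10³) × 222 ÷ 56.1 = 11871.657754…
Multiplication/division keeps the fewest significant figures: 3.0 × 10³ → 2 s.f., 222 → 3 s.f., 56.1 → 3 s.f.; limit is 2.
Rounded to 2 significant figures: 1.2 × 10⁴.

1.2 × 10⁴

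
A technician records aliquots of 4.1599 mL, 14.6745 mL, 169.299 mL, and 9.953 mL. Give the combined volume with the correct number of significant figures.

198.086 mL

4.1599 mL + 14.6745 mL + 169.299 mL + 9.953 mL = 198.0864 mL.
Addition/subtraction keeps the fewest decimal places: 4.1599 → 4 decimal places, 14.6745 → 4 decimal places, 169.299 → 3 decimal places, 9.953 → 3 decimal places; limit is 3.
Rounded to 3 decimal places: 198.086 mL.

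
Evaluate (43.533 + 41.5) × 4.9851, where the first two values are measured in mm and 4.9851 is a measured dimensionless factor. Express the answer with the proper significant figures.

43.533 mm + 41.5 mm = 85.033 mm; the sum is limited to 1 decimal place (3 s.f.).
Carrying full precision, 85.033 × 4.9851 = 423.8980083 mm; 4.9851 has 5 s.f., so the result keeps min(3, 5) = 3 s.f.
Rounded to 3 significant figures: 424 mm.

424 mm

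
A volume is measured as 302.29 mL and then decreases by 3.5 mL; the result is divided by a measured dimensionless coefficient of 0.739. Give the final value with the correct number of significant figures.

4.04 × 10^2 mL

302.29 mL − 3.5 mL = 298.79 mL; the difference is limited to 1 decimal place (4 s.f.).
Carrying full precision, 298.79 ÷ 0.739 = 404.316644114… mL; 0.739 has 3 s.f., so the result keeps min(4, 3) = 3 s.f.
Rounded to 3 significant figures: 4.04 × 10^2 mL.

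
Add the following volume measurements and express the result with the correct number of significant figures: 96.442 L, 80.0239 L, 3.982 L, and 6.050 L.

186.498 L

96.442 L + 80.0239 L + 3.982 L + 6.050 L = 186.4979 L.
Addition/subtraction keeps the fewest decimal places: 96.442 → 3 decimal places, 80.0239 → 4 decimal places, 3.982 → 3 decimal places, 6.050 → 3 decimal places; limit is 3.
Rounded to 3 decimal places: 186.498 L.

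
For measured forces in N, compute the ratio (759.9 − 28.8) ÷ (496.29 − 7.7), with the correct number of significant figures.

759.9 − 28.8 = 731.1, limited to 1 d.p. → 4 s.f.; 496.29 − 7.7 = 488.59, limited to 1 d.p. → 4 s.f.
Carrying full precision, 731.1 ÷ 488.59 = 1.4963466301…; keep min(4, 4) = 4 s.f.
Rounded to 4 significant figures: 1.496.

1.496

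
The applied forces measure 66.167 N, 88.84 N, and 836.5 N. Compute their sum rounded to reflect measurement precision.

66.167 N + 88.84 N + 836.5 N = 991.507 N.
Addition/subtraction keeps the fewest decimal places: 66.167 → 3 decimal places, 88.84 → 2 decimal places, 836.5 → 1 decimal place; limit is 1.
Rounded to 1 decimal place: 991.5 N.

991.5 N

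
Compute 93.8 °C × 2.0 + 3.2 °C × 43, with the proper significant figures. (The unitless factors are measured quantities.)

93.8 × 2.0 = 187.6 → 1.9 × 10^2 °C (2 s.f., last digit at the 10^1 place).
3.2 × 43 = 137.6 → 1.4 × 10^2 °C (2 s.f., last digit at the 10^1 place).
Sum: 325.2 °C; keep the coarser place, 10^1.
Result: 3.3 × 10^2 °C.

3.3 × 10^2 °C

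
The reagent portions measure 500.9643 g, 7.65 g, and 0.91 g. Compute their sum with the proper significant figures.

500.9643 g + 7.65 g + 0.91 g = 509.5243 g.
Addition/subtraction keeps the fewest decimal places: 500.9643 → 4 decimal places, 7.65 → 2 decimal places, 0.91 → 2 decimal places; limit is 2.
Rounded to 2 decimal places: 509.52 g.

509.52 g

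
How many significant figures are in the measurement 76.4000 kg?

76.4000: trailing zeros after a decimal point are significant.

6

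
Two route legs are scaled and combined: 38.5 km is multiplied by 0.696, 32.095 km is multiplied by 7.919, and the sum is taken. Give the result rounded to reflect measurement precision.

38.5 × 0.696 = 26.796 → 26.8 km (3 s.f., last digit at the 10^-1 place).
32.095 × 7.919 = 254.160305 → 254.2 km (4 s.f., last digit at the 10^-1 place).
Sum: 280.956305 km; keep the coarser place, 10^-1.
Result: 281.0 km.

281.0 km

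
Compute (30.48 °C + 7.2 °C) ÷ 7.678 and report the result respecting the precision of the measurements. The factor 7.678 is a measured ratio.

4.91 °C

30.48 °C + 7.2 °C = 37.68 °C; the sum is limited to 1 decimal place (3 s.f.).
Carrying full precision, 37.68 ÷ 7.678 = 4.90752800208… °C; 7.678 has 4 s.f., so the result keeps min(3, 4) = 3 s.f.
Rounded to 3 significant figures: 4.91 °C.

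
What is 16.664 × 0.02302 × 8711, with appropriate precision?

16.664 × 0.02302 × 8711 = 3341.58559408
Multiplication/division keeps the fewest significant figures: 16.664 → 5 s.f., 0.02302 → 4 s.f., 8711 → 4 s.f.; limit is 4.
Rounded to 4 significant figures: 3342.

3342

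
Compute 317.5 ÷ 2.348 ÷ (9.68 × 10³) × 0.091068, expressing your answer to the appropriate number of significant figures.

317.5 ÷ 2.348 ÷ (9.68 × 10³) × 0.091068 = 0.00127214342785…
Multiplication/division keeps the fewest significant figures: 317.5 → 4 s.f., 2.348 → 4 s.f., 9.68 × 10³ → 3 s.f., 0.091068 → 5 s.f.; limit is 3.
Rounded to 3 significant figures: 0.00127.

0.00127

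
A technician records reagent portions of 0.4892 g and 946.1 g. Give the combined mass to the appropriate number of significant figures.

0.4892 g + 946.1 g = 946.5892 g.
Addition/subtraction keeps the fewest decimal places: 0.4892 → 4 decimal places, 946.1 → 1 decimal place; limit is 1.
Rounded to 1 decimal place: 9.466 × 10² g.

9.466 × 10² g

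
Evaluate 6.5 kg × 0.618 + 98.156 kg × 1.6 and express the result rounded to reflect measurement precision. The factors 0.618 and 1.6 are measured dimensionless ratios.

6.5 × 0.618 = 4.017 → 4.0 kg (2 s.f., last digit at the 10^-1 place).
98.156 × 1.6 = 157.0496 → 1.6 × 10² kg (2 s.f., last digit at the 10^1 place).
Sum: 161.0666 kg; keep the coarser place, 10^1.
Result: 1.6 × 10² kg.

1.6 × 10² kg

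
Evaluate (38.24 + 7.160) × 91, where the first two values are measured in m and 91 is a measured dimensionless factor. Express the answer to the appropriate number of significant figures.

4.1 × 10³ m

38.24 m + 7.160 m = 45.400 m; the sum is limited to 2 decimal places (4 s.f.).
Carrying full precision, 45.400 × 91 = 4131.4 m; 91 has 2 s.f., so the result keeps min(4, 2) = 2 s.f.
Rounded to 2 significant figures: 4.1 × 10³ m.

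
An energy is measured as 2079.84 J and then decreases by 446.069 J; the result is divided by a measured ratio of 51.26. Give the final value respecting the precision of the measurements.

2079.84 J − 446.069 J = 1633.771 J; the difference is limited to 2 decimal places (6 s.f.).
Carrying full precision, 1633.771 ÷ 51.26 = 31.872239563… J; 51.26 has 4 s.f., so the result keeps min(6, 4) = 4 s.f.
Rounded to 4 significant figures: 31.87 J.

31.87 J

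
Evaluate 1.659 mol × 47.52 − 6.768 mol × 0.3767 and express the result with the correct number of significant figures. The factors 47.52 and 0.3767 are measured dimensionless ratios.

1.659 × 47.52 = 78.83568 → 78.84 mol (4 s.f., last digit at the 10^-2 place).
6.768 × 0.3767 = 2.5495056 → 2.550 mol (4 s.f., last digit at the 10^-3 place).
Difference: 76.2861744 mol; keep the coarser place, 10^-2.
Result: 76.29 mol.

76.29 mol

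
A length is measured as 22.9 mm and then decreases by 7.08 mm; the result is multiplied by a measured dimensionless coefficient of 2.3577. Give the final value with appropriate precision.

37.3 mm

22.9 mm − 7.08 mm = 15.82 mm; the difference is limited to 1 decimal place (3 s.f.).
Carrying full precision, 15.82 × 2.3577 = 37.298814 mm; 2.3577 has 5 s.f., so the result keeps min(3, 5) = 3 s.f.
Rounded to 3 significant figures: 37.3 mm.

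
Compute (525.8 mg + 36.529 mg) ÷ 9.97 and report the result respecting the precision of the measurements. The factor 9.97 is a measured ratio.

56.4 mg

525.8 mg + 36.529 mg = 562.329 mg; the sum is limited to 1 decimal place (4 s.f.).
Carrying full precision, 562.329 ÷ 9.97 = 56.402106319… mg; 9.97 has 3 s.f., so the result keeps min(4, 3) = 3 s.f.
Rounded to 3 significant figures: 56.4 mg.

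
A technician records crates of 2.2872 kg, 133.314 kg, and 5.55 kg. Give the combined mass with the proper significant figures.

2.2872 kg + 133.314 kg + 5.55 kg = 141.1512 kg.
Addition/subtraction keeps the fewest decimal places: 2.2872 → 4 decimal places, 133.314 → 3 decimal places, 5.55 → 2 decimal places; limit is 2.
Rounded to 2 decimal places: 1.4115 × 10^2 kg.

1.4115 × 10^2 kg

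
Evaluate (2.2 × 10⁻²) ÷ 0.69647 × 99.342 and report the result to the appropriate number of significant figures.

3.1

(2.2 × 10⁻²) ÷ 0.69647 × 99.342 = 3.13800163683…
Multiplication/division keeps the fewest significant figures: 2.2 × 10⁻² → 2 s.f., 0.69647 → 5 s.f., 99.342 → 5 s.f.; limit is 2.
Rounded to 2 significant figures: 3.1.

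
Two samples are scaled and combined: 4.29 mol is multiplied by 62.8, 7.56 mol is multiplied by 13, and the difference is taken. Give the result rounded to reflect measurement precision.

4.29 × 62.8 = 269.412 → 269 mol (3 s.f., last digit at the 10^0 place).
7.56 × 13 = 98.28 → 98 mol (2 s.f., last digit at the 10^0 place).
Difference: 171.132 mol; keep the coarser place, 10^0.
Result: 171 mol.

171 mol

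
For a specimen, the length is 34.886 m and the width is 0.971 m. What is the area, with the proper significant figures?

33.9 m²

area = 34.886 m × 0.971 m = 33.874306 m².
34.886 has 5 significant figures; 0.971 has 3.
Division/multiplication keeps the fewest: 3 significant figures.
Rounded: 33.9 m².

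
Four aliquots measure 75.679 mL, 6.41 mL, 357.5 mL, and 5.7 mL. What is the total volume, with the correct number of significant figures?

445.3 mL

75.679 mL + 6.41 mL + 357.5 mL + 5.7 mL = 445.289 mL.
Addition/subtraction keeps the fewest decimal places: 75.679 → 3 decimal places, 6.41 → 2 decimal places, 357.5 → 1 decimal place, 5.7 → 1 decimal place; limit is 1.
Rounded to 1 decimal place: 445.3 mL.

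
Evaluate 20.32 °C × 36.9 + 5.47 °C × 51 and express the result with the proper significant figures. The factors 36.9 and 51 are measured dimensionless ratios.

1.03 × 10³ °C

20.32 × 36.9 = 749.808 → 750. °C (3 s.f., last digit at the 10^0 place).
5.47 × 51 = 278.97 → 2.8 × 10² °C (2 s.f., last digit at the 10^1 place).
Sum: 1028.778 °C; keep the coarser place, 10^1.
Result: 1.03 × 10³ °C.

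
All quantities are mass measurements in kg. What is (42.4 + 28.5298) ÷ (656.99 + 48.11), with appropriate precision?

42.4 + 28.5298 = 70.9298, limited to 1 d.p. → 3 s.f.; 656.99 + 48.11 = 705.10, limited to 2 d.p. → 5 s.f.
Carrying full precision, 70.9298 ÷ 705.10 = 0.100595376542…; keep min(3, 5) = 3 s.f.
Rounded to 3 significant figures: 0.101.

0.101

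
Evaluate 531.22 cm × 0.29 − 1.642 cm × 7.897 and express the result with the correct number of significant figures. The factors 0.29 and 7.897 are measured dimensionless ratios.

1.4 × 10^2 cm

531.22 × 0.29 = 154.0538 → 1.5 × 10^2 cm (2 s.f., last digit at the 10^1 place).
1.642 × 7.897 = 12.966874 → 12.97 cm (4 s.f., last digit at the 10^-2 place).
Difference: 141.086926 cm; keep the coarser place, 10^1.
Result: 1.4 × 10^2 cm.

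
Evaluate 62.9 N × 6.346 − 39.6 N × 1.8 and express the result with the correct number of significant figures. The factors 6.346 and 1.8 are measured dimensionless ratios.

328 N

62.9 × 6.346 = 399.1634 → 399 N (3 s.f., last digit at the 10^0 place).
39.6 × 1.8 = 71.28 → 71 N (2 s.f., last digit at the 10^0 place).
Difference: 327.8834 N; keep the coarser place, 10^0.
Result: 328 N.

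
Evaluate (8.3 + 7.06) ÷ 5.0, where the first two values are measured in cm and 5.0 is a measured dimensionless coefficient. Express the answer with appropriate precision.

8.3 cm + 7.06 cm = 15.36 cm; the sum is limited to 1 decimal place (3 s.f.).
Carrying full precision, 15.36 ÷ 5.0 = 3.072 cm; 5.0 has 2 s.f., so the result keeps min(3, 2) = 2 s.f.
Rounded to 2 significant figures: 3.1 cm.

3.1 cm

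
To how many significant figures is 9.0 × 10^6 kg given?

2

9.0 × 10^6: in scientific notation every digit of the coefficient is significant.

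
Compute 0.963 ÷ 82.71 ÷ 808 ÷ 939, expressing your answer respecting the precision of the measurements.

0.963 ÷ 82.71 ÷ 808 ÷ 939 = 1.53458628776 × 10^-8…
Multiplication/division keeps the fewest significant figures: 0.963 → 3 s.f., 82.71 → 4 s.f., 808 → 3 s.f., 939 → 3 s.f.; limit is 3.
Rounded to 3 significant figures: 1.53 × 10⁻⁸.

1.53 × 10⁻⁸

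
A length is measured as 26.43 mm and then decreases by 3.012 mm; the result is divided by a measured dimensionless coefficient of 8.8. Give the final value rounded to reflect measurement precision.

2.7 mm

26.43 mm − 3.012 mm = 23.418 mm; the difference is limited to 2 decimal places (4 s.f.).
Carrying full precision, 23.418 ÷ 8.8 = 2.66113636364… mm; 8.8 has 2 s.f., so the result keeps min(4, 2) = 2 s.f.
Rounded to 2 significant figures: 2.7 mm.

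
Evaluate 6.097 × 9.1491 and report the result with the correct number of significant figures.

55.78

6.097 × 9.1491 = 55.7820627
Multiplication/division keeps the fewest significant figures: 6.097 → 4 s.f., 9.1491 → 5 s.f.; limit is 4.
Rounded to 4 significant figures: 55.78.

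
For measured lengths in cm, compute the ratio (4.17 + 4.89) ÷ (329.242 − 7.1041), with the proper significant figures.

4.17 + 4.89 = 9.06, limited to 2 d.p. → 3 s.f.; 329.242 − 7.1041 = 322.1379, limited to 3 d.p. → 6 s.f.
Carrying full precision, 9.06 ÷ 322.1379 = 0.0281246012965…; keep min(3, 6) = 3 s.f.
Rounded to 3 significant figures: 0.0281.

0.0281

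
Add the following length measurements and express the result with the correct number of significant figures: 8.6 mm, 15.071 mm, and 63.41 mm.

87.1 mm

8.6 mm + 15.071 mm + 63.41 mm = 87.081 mm.
Addition/subtraction keeps the fewest decimal places: 8.6 → 1 decimal place, 15.071 → 3 decimal places, 63.41 → 2 decimal places; limit is 1.
Rounded to 1 decimal place: 87.1 mm.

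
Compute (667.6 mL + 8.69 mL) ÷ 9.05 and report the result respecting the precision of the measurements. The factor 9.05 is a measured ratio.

74.7 mL

667.6 mL + 8.69 mL = 676.29 mL; the sum is limited to 1 decimal place (4 s.f.).
Carrying full precision, 676.29 ÷ 9.05 = 74.7281767956… mL; 9.05 has 3 s.f., so the result keeps min(4, 3) = 3 s.f.
Rounded to 3 significant figures: 74.7 mL.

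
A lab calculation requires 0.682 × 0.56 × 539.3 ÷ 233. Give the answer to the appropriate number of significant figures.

0.88

0.682 × 0.56 × 539.3 ÷ 233 = 0.883989081545…
Multiplication/division keeps the fewest significant figures: 0.682 → 3 s.f., 0.56 → 2 s.f., 539.3 → 4 s.f., 233 → 3 s.f.; limit is 2.
Rounded to 2 significant figures: 0.88.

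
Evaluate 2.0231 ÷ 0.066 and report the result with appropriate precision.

2.0231 ÷ 0.066 = 30.653030303…
Multiplication/division keeps the fewest significant figures: 2.0231 → 5 s.f., 0.066 → 2 s.f.; limit is 2.
Rounded to 2 significant figures: 31.

31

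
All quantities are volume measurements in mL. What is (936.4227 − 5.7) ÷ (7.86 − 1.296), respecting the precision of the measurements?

936.4227 − 5.7 = 930.7227, limited to 1 d.p. → 4 s.f.; 7.86 − 1.296 = 6.564, limited to 2 d.p. → 3 s.f.
Carrying full precision, 930.7227 ÷ 6.564 = 141.792001828…; keep min(4, 3) = 3 s.f.
Rounded to 3 significant figures: 142.

142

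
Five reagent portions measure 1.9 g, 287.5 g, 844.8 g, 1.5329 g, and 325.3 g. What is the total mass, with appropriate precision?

1.9 g + 287.5 g + 844.8 g + 1.5329 g + 325.3 g = 1461.0329 g.
Addition/subtraction keeps the fewest decimal places: 1.9 → 1 decimal place, 287.5 → 1 decimal place, 844.8 → 1 decimal place, 1.5329 → 4 decimal places, 325.3 → 1 decimal place; limit is 1.
Rounded to 1 decimal place: 1461.0 g.

1461.0 g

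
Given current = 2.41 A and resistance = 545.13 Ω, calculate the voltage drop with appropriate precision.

voltage drop = 2.41 A × 545.13 Ω = 1313.7633 V.
2.41 has 3 significant figures; 545.13 has 5.
Division/multiplication keeps the fewest: 3 significant figures.
Rounded: 1.31 × 10³ V.

1.31 × 10³ V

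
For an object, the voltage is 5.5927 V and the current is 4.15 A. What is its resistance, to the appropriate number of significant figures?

resistance = 5.5927 V ÷ 4.15 A = 1.34763855422… Ω.
5.5927 has 5 significant figures; 4.15 has 3.
Division/multiplication keeps the fewest: 3 significant figures.
Rounded: 1.35 Ω.

1.35 Ω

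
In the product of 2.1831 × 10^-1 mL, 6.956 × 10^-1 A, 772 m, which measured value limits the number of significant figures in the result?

2.1831 × 10^-1 mL → 5 s.f.; 6.956 × 10^-1 A → 4 s.f.; 772 m → 3 s.f.
The fewest is 3 significant figures, from 772 m.

772 m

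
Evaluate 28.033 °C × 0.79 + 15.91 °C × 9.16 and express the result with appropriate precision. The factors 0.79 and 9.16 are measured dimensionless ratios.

168 °C

28.033 × 0.79 = 22.14607 → 22 °C (2 s.f., last digit at the 10^0 place).
15.91 × 9.16 = 145.7356 → 1.46 × 10² °C (3 s.f., last digit at the 10^0 place).
Sum: 167.88167 °C; keep the coarser place, 10^0.
Result: 168 °C.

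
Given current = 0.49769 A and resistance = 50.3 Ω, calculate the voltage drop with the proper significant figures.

25.0 V

voltage drop = 0.49769 A × 50.3 Ω = 25.033807 V.
0.49769 has 5 significant figures; 50.3 has 3.
Division/multiplication keeps the fewest: 3 significant figures.
Rounded: 25.0 V.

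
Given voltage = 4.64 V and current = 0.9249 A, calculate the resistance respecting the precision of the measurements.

5.02 Ω

resistance = 4.64 V ÷ 0.9249 A = 5.01675856849… Ω.
4.64 has 3 significant figures; 0.9249 has 4.
Division/multiplication keeps the fewest: 3 significant figures.
Rounded: 5.02 Ω.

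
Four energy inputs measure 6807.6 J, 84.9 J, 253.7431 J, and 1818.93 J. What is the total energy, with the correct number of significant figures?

6807.6 J + 84.9 J + 253.7431 J + 1818.93 J = 8965.1731 J.
Addition/subtraction keeps the fewest decimal places: 6807.6 → 1 decimal place, 84.9 → 1 decimal place, 253.7431 → 4 decimal places, 1818.93 → 2 decimal places; limit is 1.
Rounded to 1 decimal place: 8965.2 J.

8965.2 J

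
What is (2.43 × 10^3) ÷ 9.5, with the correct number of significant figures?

(2.43 × 10^3) ÷ 9.5 = 255.789473684…
Multiplication/division keeps the fewest significant figures: 2.43 × 10^3 → 3 s.f., 9.5 → 2 s.f.; limit is 2.
Rounded to 2 significant figures: 2.6 × 10^2.

2.6 × 10^2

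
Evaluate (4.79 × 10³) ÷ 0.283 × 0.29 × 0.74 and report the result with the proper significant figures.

3.6 × 10³

(4.79 × 10³) ÷ 0.283 × 0.29 × 0.74 = 3632.27561837…
Multiplication/division keeps the fewest significant figures: 4.79 × 10³ → 3 s.f., 0.283 → 3 s.f., 0.29 → 2 s.f., 0.74 → 2 s.f.; limit is 2.
Rounded to 2 significant figures: 3.6 × 10³.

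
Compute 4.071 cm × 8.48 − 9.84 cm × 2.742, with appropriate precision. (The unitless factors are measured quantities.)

7.5 cm

4.071 × 8.48 = 34.52208 → 34.5 cm (3 s.f., last digit at the 10^-1 place).
9.84 × 2.742 = 26.98128 → 27.0 cm (3 s.f., last digit at the 10^-1 place).
Difference: 7.5408 cm; keep the coarser place, 10^-1.
Result: 7.5 cm.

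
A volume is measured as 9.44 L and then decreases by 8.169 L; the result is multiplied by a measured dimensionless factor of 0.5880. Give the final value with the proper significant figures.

9.44 L − 8.169 L = 1.271 L; the difference is limited to 2 decimal places (3 s.f.).
Carrying full precision, 1.271 × 0.5880 = 0.747348 L; 0.5880 has 4 s.f., so the result keeps min(3, 4) = 3 s.f.
Rounded to 3 significant figures: 0.747 L.

0.747 L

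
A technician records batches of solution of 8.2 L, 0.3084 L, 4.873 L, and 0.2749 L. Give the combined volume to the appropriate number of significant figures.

13.7 L

8.2 L + 0.3084 L + 4.873 L + 0.2749 L = 13.6563 L.
Addition/subtraction keeps the fewest decimal places: 8.2 → 1 decimal place, 0.3084 → 4 decimal places, 4.873 → 3 decimal places, 0.2749 → 4 decimal places; limit is 1.
Rounded to 1 decimal place: 13.7 L.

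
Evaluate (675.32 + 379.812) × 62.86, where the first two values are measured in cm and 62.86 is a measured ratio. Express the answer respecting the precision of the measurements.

675.32 cm + 379.812 cm = 1055.132 cm; the sum is limited to 2 decimal places (6 s.f.).
Carrying full precision, 1055.132 × 62.86 = 66325.59752 cm; 62.86 has 4 s.f., so the result keeps min(6, 4) = 4 s.f.
Rounded to 4 significant figures: 6.633 × 10⁴ cm.

6.633 × 10⁴ cm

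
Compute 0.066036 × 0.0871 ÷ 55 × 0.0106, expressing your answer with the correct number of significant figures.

0.066036 × 0.0871 ÷ 55 × 0.0106 = 0.00000110851631564…
Multiplication/division keeps the fewest significant figures: 0.066036 → 5 s.f., 0.0871 → 3 s.f., 55 → 2 s.f., 0.0106 → 3 s.f.; limit is 2.
Rounded to 2 significant figures: 1.1 × 10⁻⁶.

1.1 × 10⁻⁶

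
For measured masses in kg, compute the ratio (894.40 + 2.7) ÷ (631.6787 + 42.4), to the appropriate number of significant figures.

894.40 + 2.7 = 897.10, limited to 1 d.p. → 4 s.f.; 631.6787 + 42.4 = 674.0787, limited to 1 d.p. → 4 s.f.
Carrying full precision, 897.10 ÷ 674.0787 = 1.3308535042…; keep min(4, 4) = 4 s.f.
Rounded to 4 significant figures: 1.331.

1.331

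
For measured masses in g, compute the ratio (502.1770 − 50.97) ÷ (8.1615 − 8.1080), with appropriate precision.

8.43 × 10³

502.1770 − 50.97 = 451.2070, limited to 2 d.p. → 5 s.f.; 8.1615 − 8.1080 = 0.0535, limited to 4 d.p. → 3 s.f.
Carrying full precision, 451.2070 ÷ 0.0535 = 8433.77570093…; keep min(5, 3) = 3 s.f.
Rounded to 3 significant figures: 8.43 × 10³.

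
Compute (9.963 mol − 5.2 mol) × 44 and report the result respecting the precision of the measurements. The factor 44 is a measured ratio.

9.963 mol − 5.2 mol = 4.763 mol; the difference is limited to 1 decimal place (2 s.f.).
Carrying full precision, 4.763 × 44 = 209.572 mol; 44 has 2 s.f., so the result keeps min(2, 2) = 2 s.f.
Rounded to 2 significant figures: 2.1 × 10² mol.

2.1 × 10² mol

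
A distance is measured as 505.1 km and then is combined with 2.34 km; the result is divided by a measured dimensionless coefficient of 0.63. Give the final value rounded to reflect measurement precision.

8.1 × 10^2 km

505.1 km + 2.34 km = 507.44 km; the sum is limited to 1 decimal place (4 s.f.).
Carrying full precision, 507.44 ÷ 0.63 = 805.46031746… km; 0.63 has 2 s.f., so the result keeps min(4, 2) = 2 s.f.
Rounded to 2 significant figures: 8.1 × 10^2 km.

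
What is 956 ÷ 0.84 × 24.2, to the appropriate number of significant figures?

956 ÷ 0.84 × 24.2 = 27541.9047619…
Multiplication/division keeps the fewest significant figures: 956 → 3 s.f., 0.84 → 2 s.f., 24.2 → 3 s.f.; limit is 2.
Rounded to 2 significant figures: 2.8 × 10^4.

2.8 × 10^4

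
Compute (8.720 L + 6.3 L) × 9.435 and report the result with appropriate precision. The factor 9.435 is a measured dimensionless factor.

142 L

8.720 L + 6.3 L = 15.020 L; the sum is limited to 1 decimal place (3 s.f.).
Carrying full precision, 15.020 × 9.435 = 141.7137 L; 9.435 has 4 s.f., so the result keeps min(3, 4) = 3 s.f.
Rounded to 3 significant figures: 142 L.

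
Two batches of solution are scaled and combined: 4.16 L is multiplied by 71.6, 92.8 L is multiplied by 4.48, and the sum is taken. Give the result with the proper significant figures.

4.16 × 71.6 = 297.856 → 298 L (3 s.f., last digit at the 10^0 place).
92.8 × 4.48 = 415.744 → 416 L (3 s.f., last digit at the 10^0 place).
Sum: 713.6 L; keep the coarser place, 10^0.
Result: 714 L.

714 L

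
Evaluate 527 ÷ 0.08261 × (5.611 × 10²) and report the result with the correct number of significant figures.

527 ÷ 0.08261 × (5.611 × 10²) = 3579466.16632…
Multiplication/division keeps the fewest significant figures: 527 → 3 s.f., 0.08261 → 4 s.f., 5.611 × 10² → 4 s.f.; limit is 3.
Rounded to 3 significant figures: 3.58 × 10⁶.

3.58 × 10⁶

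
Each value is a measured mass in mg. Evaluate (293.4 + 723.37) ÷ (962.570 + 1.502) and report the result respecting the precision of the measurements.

293.4 + 723.37 = 1016.77, limited to 1 d.p. → 5 s.f.; 962.570 + 1.502 = 964.072, limited to 3 d.p. → 6 s.f.
Carrying full precision, 1016.77 ÷ 964.072 = 1.05466189247…; keep min(5, 6) = 5 s.f.
Rounded to 5 significant figures: 1.0547.

1.0547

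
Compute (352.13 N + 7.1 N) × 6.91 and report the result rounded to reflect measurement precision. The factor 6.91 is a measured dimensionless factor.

352.13 N + 7.1 N = 359.23 N; the sum is limited to 1 decimal place (4 s.f.).
Carrying full precision, 359.23 × 6.91 = 2482.2793 N; 6.91 has 3 s.f., so the result keeps min(4, 3) = 3 s.f.
Rounded to 3 significant figures: 2.48 × 10^3 N.

2.48 × 10^3 N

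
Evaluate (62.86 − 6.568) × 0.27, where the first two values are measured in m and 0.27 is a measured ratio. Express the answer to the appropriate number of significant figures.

15 m

62.86 m − 6.568 m = 56.292 m; the difference is limited to 2 decimal places (4 s.f.).
Carrying full precision, 56.292 × 0.27 = 15.19884 m; 0.27 has 2 s.f., so the result keeps min(4, 2) = 2 s.f.
Rounded to 2 significant figures: 15 m.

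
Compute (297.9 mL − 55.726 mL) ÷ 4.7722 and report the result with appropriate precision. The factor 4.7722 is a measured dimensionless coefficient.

50.75 mL

297.9 mL − 55.726 mL = 242.174 mL; the difference is limited to 1 decimal place (4 s.f.).
Carrying full precision, 242.174 ÷ 4.7722 = 50.7468253636… mL; 4.7722 has 5 s.f., so the result keeps min(4, 5) = 4 s.f.
Rounded to 4 significant figures: 50.75 mL.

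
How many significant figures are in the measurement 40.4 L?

40.4: zeros between nonzero digits are significant.

3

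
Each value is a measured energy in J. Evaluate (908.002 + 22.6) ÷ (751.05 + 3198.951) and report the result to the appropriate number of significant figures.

908.002 + 22.6 = 930.602, limited to 1 d.p. → 4 s.f.; 751.05 + 3198.951 = 3950.001, limited to 2 d.p. → 6 s.f.
Carrying full precision, 930.602 ÷ 3950.001 = 0.235595383394…; keep min(4, 6) = 4 s.f.
Rounded to 4 significant figures: 0.2356.

0.2356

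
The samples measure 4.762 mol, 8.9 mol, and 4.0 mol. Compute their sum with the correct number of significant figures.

4.762 mol + 8.9 mol + 4.0 mol = 17.662 mol.
Addition/subtraction keeps the fewest decimal places: 4.762 → 3 decimal places, 8.9 → 1 decimal place, 4.0 → 1 decimal place; limit is 1.
Rounded to 1 decimal place: 17.7 mol.

17.7 mol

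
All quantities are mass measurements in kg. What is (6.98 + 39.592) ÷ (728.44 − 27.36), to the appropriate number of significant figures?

6.643 × 10^-2

6.98 + 39.592 = 46.572, limited to 2 d.p. → 4 s.f.; 728.44 − 27.36 = 701.08, limited to 2 d.p. → 5 s.f.
Carrying full precision, 46.572 ÷ 701.08 = 0.0664289382096…; keep min(4, 5) = 4 s.f.
Rounded to 4 significant figures: 6.643 × 10^-2.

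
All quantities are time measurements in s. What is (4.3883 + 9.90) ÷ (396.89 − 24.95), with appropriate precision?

0.03842

4.3883 + 9.90 = 14.2883, limited to 2 d.p. → 4 s.f.; 396.89 − 24.95 = 371.94, limited to 2 d.p. → 5 s.f.
Carrying full precision, 14.2883 ÷ 371.94 = 0.0384156046674…; keep min(4, 5) = 4 s.f.
Rounded to 4 significant figures: 0.03842.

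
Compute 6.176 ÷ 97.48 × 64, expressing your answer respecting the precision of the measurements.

6.176 ÷ 97.48 × 64 = 4.05482150185…
Multiplication/division keeps the fewest significant figures: 6.176 → 4 s.f., 97.48 → 4 s.f., 64 → 2 s.f.; limit is 2.
Rounded to 2 significant figures: 4.1.

4.1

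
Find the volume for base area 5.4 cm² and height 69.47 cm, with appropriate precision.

volume = 5.4 cm² × 69.47 cm = 375.138 cm³.
5.4 has 2 significant figures; 69.47 has 4.
Division/multiplication keeps the fewest: 2 significant figures.
Rounded: 3.8 × 10² cm³.

3.8 × 10² cm³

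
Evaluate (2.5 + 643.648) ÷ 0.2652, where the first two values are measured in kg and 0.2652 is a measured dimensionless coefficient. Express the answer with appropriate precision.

2.5 kg + 643.648 kg = 646.148 kg; the sum is limited to 1 decimal place (4 s.f.).
Carrying full precision, 646.148 ÷ 0.2652 = 2436.45550528… kg; 0.2652 has 4 s.f., so the result keeps min(4, 4) = 4 s.f.
Rounded to 4 significant figures: 2436 kg.

2436 kg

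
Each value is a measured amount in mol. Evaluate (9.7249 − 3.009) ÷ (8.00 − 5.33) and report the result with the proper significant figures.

9.7249 − 3.009 = 6.7159, limited to 3 d.p. → 4 s.f.; 8.00 − 5.33 = 2.67, limited to 2 d.p. → 3 s.f.
Carrying full precision, 6.7159 ÷ 2.67 = 2.51531835206…; keep min(4, 3) = 3 s.f.
Rounded to 3 significant figures: 2.52.

2.52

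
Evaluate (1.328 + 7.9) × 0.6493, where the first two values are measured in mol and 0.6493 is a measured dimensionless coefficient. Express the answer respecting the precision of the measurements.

6.0 mol

1.328 mol + 7.9 mol = 9.228 mol; the sum is limited to 1 decimal place (2 s.f.).
Carrying full precision, 9.228 × 0.6493 = 5.9917404 mol; 0.6493 has 4 s.f., so the result keeps min(2, 4) = 2 s.f.
Rounded to 2 significant figures: 6.0 mol.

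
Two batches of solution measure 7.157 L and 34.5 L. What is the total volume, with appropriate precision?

41.7 L

7.157 L + 34.5 L = 41.657 L.
Addition/subtraction keeps the fewest decimal places: 7.157 → 3 decimal places, 34.5 → 1 decimal place; limit is 1.
Rounded to 1 decimal place: 41.7 L.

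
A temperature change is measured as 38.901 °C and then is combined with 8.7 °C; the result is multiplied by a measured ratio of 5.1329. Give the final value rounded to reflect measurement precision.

38.901 °C + 8.7 °C = 47.601 °C; the sum is limited to 1 decimal place (3 s.f.).
Carrying full precision, 47.601 × 5.1329 = 244.3311729 °C; 5.1329 has 5 s.f., so the result keeps min(3, 5) = 3 s.f.
Rounded to 3 significant figures: 244 °C.

244 °C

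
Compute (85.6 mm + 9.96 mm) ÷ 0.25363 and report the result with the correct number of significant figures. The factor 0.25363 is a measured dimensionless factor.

85.6 mm + 9.96 mm = 95.56 mm; the sum is limited to 1 decimal place (3 s.f.).
Carrying full precision, 95.56 ÷ 0.25363 = 376.769309624… mm; 0.25363 has 5 s.f., so the result keeps min(3, 5) = 3 s.f.
Rounded to 3 significant figures: 377 mm.

377 mm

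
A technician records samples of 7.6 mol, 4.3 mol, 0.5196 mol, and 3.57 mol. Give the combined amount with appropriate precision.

7.6 mol + 4.3 mol + 0.5196 mol + 3.57 mol = 15.9896 mol.
Addition/subtraction keeps the fewest decimal places: 7.6 → 1 decimal place, 4.3 → 1 decimal place, 0.5196 → 4 decimal places, 3.57 → 2 decimal places; limit is 1.
Rounded to 1 decimal place: 16.0 mol.

16.0 mol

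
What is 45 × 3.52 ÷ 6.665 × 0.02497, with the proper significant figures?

0.59

45 × 3.52 ÷ 6.665 × 0.02497 = 0.59343555889…
Multiplication/division keeps the fewest significant figures: 45 → 2 s.f., 3.52 → 3 s.f., 6.665 → 4 s.f., 0.02497 → 4 s.f.; limit is 2.
Rounded to 2 significant figures: 0.59.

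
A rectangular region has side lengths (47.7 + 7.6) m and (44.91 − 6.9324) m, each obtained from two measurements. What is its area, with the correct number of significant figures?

2.10 × 10^3 m²

47.7 + 7.6 = 55.3, limited to 1 d.p. → 3 s.f.; 44.91 − 6.9324 = 37.9776, limited to 2 d.p. → 4 s.f.
Carrying full precision, 55.3 × 37.9776 = 2100.16128; keep min(3, 4) = 3 s.f.
Rounded to 3 significant figures: 2.10 × 10^3 m².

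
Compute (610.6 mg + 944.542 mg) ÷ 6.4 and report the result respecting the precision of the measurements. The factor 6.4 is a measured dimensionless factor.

2.4 × 10² mg

610.6 mg + 944.542 mg = 1555.142 mg; the sum is limited to 1 decimal place (5 s.f.).
Carrying full precision, 1555.142 ÷ 6.4 = 242.9909375 mg; 6.4 has 2 s.f., so the result keeps min(5, 2) = 2 s.f.
Rounded to 2 significant figures: 2.4 × 10² mg.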